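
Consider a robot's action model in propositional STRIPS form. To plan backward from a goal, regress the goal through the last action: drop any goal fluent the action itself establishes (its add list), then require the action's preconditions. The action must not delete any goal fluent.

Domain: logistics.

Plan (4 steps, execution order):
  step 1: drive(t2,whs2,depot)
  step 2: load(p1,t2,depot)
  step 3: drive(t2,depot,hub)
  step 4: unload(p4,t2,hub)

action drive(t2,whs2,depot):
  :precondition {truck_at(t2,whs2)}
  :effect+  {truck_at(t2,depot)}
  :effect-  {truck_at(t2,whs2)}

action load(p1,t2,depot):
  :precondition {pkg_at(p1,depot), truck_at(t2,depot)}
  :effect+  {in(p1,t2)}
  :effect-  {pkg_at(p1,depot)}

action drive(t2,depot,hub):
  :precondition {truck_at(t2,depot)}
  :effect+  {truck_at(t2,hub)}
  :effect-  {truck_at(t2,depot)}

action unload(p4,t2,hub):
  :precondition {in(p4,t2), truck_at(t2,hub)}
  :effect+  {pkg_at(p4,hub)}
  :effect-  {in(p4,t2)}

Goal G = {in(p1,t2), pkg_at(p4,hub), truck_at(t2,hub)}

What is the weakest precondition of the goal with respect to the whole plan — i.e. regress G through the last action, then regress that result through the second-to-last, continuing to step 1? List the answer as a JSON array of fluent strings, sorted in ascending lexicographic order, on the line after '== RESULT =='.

Work backward from the goal:
  through step 4 (unload(p4,t2,hub)): drop {pkg_at(p4,hub)}, keep {in(p1,t2), truck_at(t2,hub)}, require {in(p4,t2), truck_at(t2,hub)}
    → {in(p1,t2), in(p4,t2), truck_at(t2,hub)}
  through step 3 (drive(t2,depot,hub)): drop {truck_at(t2,hub)}, keep {in(p1,t2), in(p4,t2)}, require {truck_at(t2,depot)}
    → {in(p1,t2), in(p4,t2), truck_at(t2,depot)}
  through step 2 (load(p1,t2,depot)): drop {in(p1,t2)}, keep {in(p4,t2), truck_at(t2,depot)}, require {pkg_at(p1,depot), truck_at(t2,depot)}
    → {in(p4,t2), pkg_at(p1,depot), truck_at(t2,depot)}
  through step 1 (drive(t2,whs2,depot)): drop {truck_at(t2,depot)}, keep {in(p4,t2), pkg_at(p1,depot)}, require {truck_at(t2,whs2)}
    → {in(p4,t2), pkg_at(p1,depot), truck_at(t2,whs2)}

== RESULT ==
["in(p4,t2)", "pkg_at(p1,depot)", "truck_at(t2,whs2)"]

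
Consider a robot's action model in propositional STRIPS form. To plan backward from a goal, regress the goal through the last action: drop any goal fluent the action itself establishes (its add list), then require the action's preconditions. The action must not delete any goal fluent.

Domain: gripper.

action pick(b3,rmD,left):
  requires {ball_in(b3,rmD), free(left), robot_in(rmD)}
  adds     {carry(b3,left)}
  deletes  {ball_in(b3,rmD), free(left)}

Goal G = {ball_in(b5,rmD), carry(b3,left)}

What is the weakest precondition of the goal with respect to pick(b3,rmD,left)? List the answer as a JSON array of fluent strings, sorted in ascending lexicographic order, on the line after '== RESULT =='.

Compute (G \ add) ∪ pre:
  G ∩ del = {}  (empty — regression defined)
  G \ add = {ball_in(b5,rmD), carry(b3,left)} \ {carry(b3,left)} = {ball_in(b5,rmD)}
  ∪ pre   = {ball_in(b5,rmD)} ∪ {ball_in(b3,rmD), free(left), robot_in(rmD)}
          = {ball_in(b3,rmD), ball_in(b5,rmD), free(left), robot_in(rmD)}

== RESULT ==
["ball_in(b3,rmD)", "ball_in(b5,rmD)", "free(left)", "robot_in(rmD)"]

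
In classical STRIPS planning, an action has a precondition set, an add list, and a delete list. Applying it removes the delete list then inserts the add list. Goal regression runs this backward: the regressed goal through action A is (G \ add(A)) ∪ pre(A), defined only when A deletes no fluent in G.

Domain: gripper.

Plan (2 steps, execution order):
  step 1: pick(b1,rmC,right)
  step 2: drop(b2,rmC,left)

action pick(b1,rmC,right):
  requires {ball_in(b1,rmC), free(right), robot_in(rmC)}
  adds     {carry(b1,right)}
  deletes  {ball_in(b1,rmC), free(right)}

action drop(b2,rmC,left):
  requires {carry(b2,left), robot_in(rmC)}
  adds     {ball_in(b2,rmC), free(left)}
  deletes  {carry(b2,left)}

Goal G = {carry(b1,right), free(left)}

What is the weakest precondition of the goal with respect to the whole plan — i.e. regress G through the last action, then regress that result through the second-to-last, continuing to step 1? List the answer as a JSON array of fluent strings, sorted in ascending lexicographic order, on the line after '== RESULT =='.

Work backward from the goal:
  through step 2 (drop(b2,rmC,left)): drop {free(left)}, keep {carry(b1,right)}, require {carry(b2,left), robot_in(rmC)}
    → {carry(b1,right), carry(b2,left), robot_in(rmC)}
  through step 1 (pick(b1,rmC,right)): drop {carry(b1,right)}, keep {carry(b2,left), robot_in(rmC)}, require {ball_in(b1,rmC), free(right), robot_in(rmC)}
    → {ball_in(b1,rmC), carry(b2,left), free(right), robot_in(rmC)}

== RESULT ==
["ball_in(b1,rmC)", "carry(b2,left)", "free(right)", "robot_in(rmC)"]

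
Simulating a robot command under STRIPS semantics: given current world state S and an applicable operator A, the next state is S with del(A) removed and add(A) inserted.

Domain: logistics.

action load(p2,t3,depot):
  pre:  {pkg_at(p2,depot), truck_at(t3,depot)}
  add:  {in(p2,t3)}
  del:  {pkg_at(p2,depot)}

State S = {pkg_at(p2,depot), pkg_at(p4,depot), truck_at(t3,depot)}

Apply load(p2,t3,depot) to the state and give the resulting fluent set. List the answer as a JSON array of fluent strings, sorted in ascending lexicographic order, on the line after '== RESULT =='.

Progress:
  pre ⊆ S: {pkg_at(p2,depot), truck_at(t3,depot)} ⊆ S  — applicable
  S \ del = {pkg_at(p4,depot), truck_at(t3,depot)}
  ∪ add   = {in(p2,t3), pkg_at(p4,depot), truck_at(t3,depot)}

== RESULT ==
["in(p2,t3)", "pkg_at(p4,depot)", "truck_at(t3,depot)"]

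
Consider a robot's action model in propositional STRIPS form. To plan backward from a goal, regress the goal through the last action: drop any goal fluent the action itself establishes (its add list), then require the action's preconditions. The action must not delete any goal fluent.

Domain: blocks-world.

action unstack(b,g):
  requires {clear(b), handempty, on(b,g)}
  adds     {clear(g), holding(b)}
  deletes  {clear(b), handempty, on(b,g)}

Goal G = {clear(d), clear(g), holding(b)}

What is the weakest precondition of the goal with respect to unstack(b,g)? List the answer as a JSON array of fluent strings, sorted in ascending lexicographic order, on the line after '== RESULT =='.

Compute (G \ add) ∪ pre:
  G ∩ del = {}  (empty — regression defined)
  G \ add = {clear(d), clear(g), holding(b)} \ {clear(g), holding(b)} = {clear(d)}
  ∪ pre   = {clear(d)} ∪ {clear(b), handempty, on(b,g)}
          = {clear(b), clear(d), handempty, on(b,g)}

== RESULT ==
["clear(b)", "clear(d)", "handempty", "on(b,g)"]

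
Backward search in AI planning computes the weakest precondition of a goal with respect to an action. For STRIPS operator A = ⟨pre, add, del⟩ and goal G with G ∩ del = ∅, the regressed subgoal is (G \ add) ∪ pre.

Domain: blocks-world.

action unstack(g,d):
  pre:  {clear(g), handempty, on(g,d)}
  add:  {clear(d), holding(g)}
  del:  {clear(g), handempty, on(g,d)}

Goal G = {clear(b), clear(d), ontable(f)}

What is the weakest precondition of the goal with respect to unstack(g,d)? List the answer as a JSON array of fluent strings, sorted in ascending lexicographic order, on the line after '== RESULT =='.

Regress:
  G ∩ del = {}  (empty — regression defined)
  G \ add = {clear(b), clear(d), ontable(f)} \ {clear(d), holding(g)} = {clear(b), ontable(f)}
  ∪ pre   = {clear(b), ontable(f)} ∪ {clear(g), handempty, on(g,d)}
          = {clear(b), clear(g), handempty, on(g,d), ontable(f)}

== RESULT ==
["clear(b)", "clear(g)", "handempty", "on(g,d)", "ontable(f)"]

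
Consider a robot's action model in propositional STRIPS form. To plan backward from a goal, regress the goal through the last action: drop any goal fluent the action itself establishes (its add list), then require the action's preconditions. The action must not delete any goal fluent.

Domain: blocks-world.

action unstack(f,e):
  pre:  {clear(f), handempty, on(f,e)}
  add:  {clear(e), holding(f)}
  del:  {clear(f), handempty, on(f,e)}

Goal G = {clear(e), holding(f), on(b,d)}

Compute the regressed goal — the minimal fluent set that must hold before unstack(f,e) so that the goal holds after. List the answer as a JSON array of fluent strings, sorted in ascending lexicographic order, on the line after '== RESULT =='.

Compute (G \ add) ∪ pre:
  G ∩ del = {}  (empty — regression defined)
  G \ add = {clear(e), holding(f), on(b,d)} \ {clear(e), holding(f)} = {on(b,d)}
  ∪ pre   = {on(b,d)} ∪ {clear(f), handempty, on(f,e)}
          = {clear(f), handempty, on(b,d), on(f,e)}

== RESULT ==
["clear(f)", "handempty", "on(b,d)", "on(f,e)"]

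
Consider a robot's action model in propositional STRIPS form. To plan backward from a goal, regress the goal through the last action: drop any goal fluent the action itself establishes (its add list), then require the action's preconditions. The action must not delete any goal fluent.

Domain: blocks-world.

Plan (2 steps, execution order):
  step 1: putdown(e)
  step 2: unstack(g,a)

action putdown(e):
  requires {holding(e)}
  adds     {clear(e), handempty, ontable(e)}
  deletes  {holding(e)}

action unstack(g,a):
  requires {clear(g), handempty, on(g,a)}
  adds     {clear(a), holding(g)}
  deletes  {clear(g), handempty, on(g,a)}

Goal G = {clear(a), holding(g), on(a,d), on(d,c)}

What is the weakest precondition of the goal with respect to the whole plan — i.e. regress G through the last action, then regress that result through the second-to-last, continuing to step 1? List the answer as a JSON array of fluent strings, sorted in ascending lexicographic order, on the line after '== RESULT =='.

Regress step by step:
  through step 2 (unstack(g,a)): drop {clear(a), holding(g)}, keep {on(a,d), on(d,c)}, require {clear(g), handempty, on(g,a)}
    → {clear(g), handempty, on(a,d), on(d,c), on(g,a)}
  through step 1 (putdown(e)): drop {handempty}, keep {clear(g), on(a,d), on(d,c), on(g,a)}, require {holding(e)}
    → {clear(g), holding(e), on(a,d), on(d,c), on(g,a)}

== RESULT ==
["clear(g)", "holding(e)", "on(a,d)", "on(d,c)", "on(g,a)"]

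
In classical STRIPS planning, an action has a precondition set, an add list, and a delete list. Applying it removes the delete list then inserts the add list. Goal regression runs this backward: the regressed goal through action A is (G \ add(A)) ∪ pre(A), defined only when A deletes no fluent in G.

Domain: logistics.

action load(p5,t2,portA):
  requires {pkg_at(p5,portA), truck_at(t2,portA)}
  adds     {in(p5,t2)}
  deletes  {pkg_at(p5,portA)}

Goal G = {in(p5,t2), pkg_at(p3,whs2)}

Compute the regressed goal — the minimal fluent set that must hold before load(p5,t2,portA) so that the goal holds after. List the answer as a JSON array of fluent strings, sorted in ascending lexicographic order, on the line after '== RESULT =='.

Regress:
  G ∩ del = {}  (empty — regression defined)
  G \ add = {in(p5,t2), pkg_at(p3,whs2)} \ {in(p5,t2)} = {pkg_at(p3,whs2)}
  ∪ pre   = {pkg_at(p3,whs2)} ∪ {pkg_at(p5,portA), truck_at(t2,portA)}
          = {pkg_at(p3,whs2), pkg_at(p5,portA), truck_at(t2,portA)}

== RESULT ==
["pkg_at(p3,whs2)", "pkg_at(p5,portA)", "truck_at(t2,portA)"]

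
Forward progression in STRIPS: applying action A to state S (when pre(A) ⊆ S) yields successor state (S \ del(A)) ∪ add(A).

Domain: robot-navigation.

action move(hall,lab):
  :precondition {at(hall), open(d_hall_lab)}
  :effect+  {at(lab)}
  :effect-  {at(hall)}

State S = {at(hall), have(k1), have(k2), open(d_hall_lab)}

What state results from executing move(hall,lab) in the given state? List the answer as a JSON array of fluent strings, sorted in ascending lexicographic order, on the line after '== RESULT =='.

Compute (S \ del) ∪ add:
  pre ⊆ S: {at(hall), open(d_hall_lab)} ⊆ S  — applicable
  S \ del = {have(k1), have(k2), open(d_hall_lab)}
  ∪ add   = {at(lab), have(k1), have(k2), open(d_hall_lab)}

== RESULT ==
["at(lab)", "have(k1)", "have(k2)", "open(d_hall_lab)"]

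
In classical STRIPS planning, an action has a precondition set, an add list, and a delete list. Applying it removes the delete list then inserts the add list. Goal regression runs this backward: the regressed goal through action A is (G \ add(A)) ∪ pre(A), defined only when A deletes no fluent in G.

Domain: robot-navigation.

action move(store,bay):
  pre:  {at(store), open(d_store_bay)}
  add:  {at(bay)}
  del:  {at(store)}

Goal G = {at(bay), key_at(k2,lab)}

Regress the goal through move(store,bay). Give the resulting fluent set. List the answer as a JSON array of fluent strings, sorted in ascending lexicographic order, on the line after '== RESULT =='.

Compute (G \ add) ∪ pre:
  G ∩ del = {}  (empty — regression defined)
  G \ add = {at(bay), key_at(k2,lab)} \ {at(bay)} = {key_at(k2,lab)}
  ∪ pre   = {key_at(k2,lab)} ∪ {at(store), open(d_store_bay)}
          = {at(store), key_at(k2,lab), open(d_store_bay)}

== RESULT ==
["at(store)", "key_at(k2,lab)", "open(d_store_bay)"]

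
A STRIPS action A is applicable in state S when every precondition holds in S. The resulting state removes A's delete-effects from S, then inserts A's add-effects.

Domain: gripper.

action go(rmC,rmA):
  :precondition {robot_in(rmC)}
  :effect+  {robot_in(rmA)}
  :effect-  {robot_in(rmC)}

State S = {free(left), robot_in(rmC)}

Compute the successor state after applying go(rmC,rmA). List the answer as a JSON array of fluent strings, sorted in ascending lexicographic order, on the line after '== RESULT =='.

Progress:
  pre ⊆ S: {robot_in(rmC)} ⊆ S  — applicable
  S \ del = {free(left)}
  ∪ add   = {free(left), robot_in(rmA)}

== RESULT ==
["free(left)", "robot_in(rmA)"]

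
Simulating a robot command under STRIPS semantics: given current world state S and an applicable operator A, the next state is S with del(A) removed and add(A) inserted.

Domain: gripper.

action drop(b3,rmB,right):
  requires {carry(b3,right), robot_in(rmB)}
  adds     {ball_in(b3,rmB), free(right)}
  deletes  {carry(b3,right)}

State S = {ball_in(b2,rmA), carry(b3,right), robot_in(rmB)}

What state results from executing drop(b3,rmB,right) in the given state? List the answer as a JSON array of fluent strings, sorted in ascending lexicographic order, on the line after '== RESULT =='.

Progress:
  pre ⊆ S: {carry(b3,right), robot_in(rmB)} ⊆ S  — applicable
  S \ del = {ball_in(b2,rmA), robot_in(rmB)}
  ∪ add   = {ball_in(b2,rmA), ball_in(b3,rmB), free(right), robot_in(rmB)}

== RESULT ==
["ball_in(b2,rmA)", "ball_in(b3,rmB)", "free(right)", "robot_in(rmB)"]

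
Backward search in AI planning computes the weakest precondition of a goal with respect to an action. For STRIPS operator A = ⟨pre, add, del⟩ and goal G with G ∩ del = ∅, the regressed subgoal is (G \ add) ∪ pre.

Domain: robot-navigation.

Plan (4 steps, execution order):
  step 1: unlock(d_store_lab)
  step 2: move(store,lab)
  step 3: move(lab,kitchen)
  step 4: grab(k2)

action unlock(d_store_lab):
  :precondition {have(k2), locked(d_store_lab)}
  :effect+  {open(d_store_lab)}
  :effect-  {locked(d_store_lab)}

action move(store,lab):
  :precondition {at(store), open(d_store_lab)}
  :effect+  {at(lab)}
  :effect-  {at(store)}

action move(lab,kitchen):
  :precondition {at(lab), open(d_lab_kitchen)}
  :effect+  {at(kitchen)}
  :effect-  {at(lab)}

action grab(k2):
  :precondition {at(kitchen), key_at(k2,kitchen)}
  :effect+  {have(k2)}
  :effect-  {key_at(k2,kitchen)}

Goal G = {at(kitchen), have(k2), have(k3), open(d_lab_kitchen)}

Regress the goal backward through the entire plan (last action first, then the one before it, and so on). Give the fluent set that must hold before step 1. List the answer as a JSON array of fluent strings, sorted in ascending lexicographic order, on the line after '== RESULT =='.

Work backward from the goal:
  through step 4 (grab(k2)): drop {have(k2)}, keep {at(kitchen), have(k3), open(d_lab_kitchen)}, require {at(kitchen), key_at(k2,kitchen)}
    → {at(kitchen), have(k3), key_at(k2,kitchen), open(d_lab_kitchen)}
  through step 3 (move(lab,kitchen)): drop {at(kitchen)}, keep {have(k3), key_at(k2,kitchen), open(d_lab_kitchen)}, require {at(lab), open(d_lab_kitchen)}
    → {at(lab), have(k3), key_at(k2,kitchen), open(d_lab_kitchen)}
  through step 2 (move(store,lab)): drop {at(lab)}, keep {have(k3), key_at(k2,kitchen), open(d_lab_kitchen)}, require {at(store), open(d_store_lab)}
    → {at(store), have(k3), key_at(k2,kitchen), open(d_lab_kitchen), open(d_store_lab)}
  through step 1 (unlock(d_store_lab)): drop {open(d_store_lab)}, keep {at(store), have(k3), key_at(k2,kitchen), open(d_lab_kitchen)}, require {have(k2), locked(d_store_lab)}
    → {at(store), have(k2), have(k3), key_at(k2,kitchen), locked(d_store_lab), open(d_lab_kitchen)}

== RESULT ==
["at(store)", "have(k2)", "have(k3)", "key_at(k2,kitchen)", "locked(d_store_lab)", "open(d_lab_kitchen)"]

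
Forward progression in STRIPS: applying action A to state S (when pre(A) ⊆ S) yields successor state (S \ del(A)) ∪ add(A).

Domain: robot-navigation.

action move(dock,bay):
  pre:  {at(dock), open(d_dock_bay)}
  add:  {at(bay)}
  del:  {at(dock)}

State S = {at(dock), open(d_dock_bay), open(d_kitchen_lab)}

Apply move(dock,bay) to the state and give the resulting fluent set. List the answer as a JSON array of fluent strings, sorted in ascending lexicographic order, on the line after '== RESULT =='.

Compute (S \ del) ∪ add:
  pre ⊆ S: {at(dock), open(d_dock_bay)} ⊆ S  — applicable
  S \ del = {open(d_dock_bay), open(d_kitchen_lab)}
  ∪ add   = {at(bay), open(d_dock_bay), open(d_kitchen_lab)}

== RESULT ==
["at(bay)", "open(d_dock_bay)", "open(d_kitchen_lab)"]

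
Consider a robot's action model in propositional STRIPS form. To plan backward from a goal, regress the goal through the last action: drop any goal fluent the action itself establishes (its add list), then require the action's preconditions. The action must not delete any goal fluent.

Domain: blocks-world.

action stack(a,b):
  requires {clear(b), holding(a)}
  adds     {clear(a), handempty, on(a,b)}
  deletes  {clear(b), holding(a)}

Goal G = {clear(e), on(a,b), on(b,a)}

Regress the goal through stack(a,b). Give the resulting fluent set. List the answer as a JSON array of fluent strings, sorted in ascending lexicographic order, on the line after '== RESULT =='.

Regress:
  G ∩ del = {}  (empty — regression defined)
  G \ add = {clear(e), on(a,b), on(b,a)} \ {clear(a), handempty, on(a,b)} = {clear(e), on(b,a)}
  ∪ pre   = {clear(e), on(b,a)} ∪ {clear(b), holding(a)}
          = {clear(b), clear(e), holding(a), on(b,a)}

== RESULT ==
["clear(b)", "clear(e)", "holding(a)", "on(b,a)"]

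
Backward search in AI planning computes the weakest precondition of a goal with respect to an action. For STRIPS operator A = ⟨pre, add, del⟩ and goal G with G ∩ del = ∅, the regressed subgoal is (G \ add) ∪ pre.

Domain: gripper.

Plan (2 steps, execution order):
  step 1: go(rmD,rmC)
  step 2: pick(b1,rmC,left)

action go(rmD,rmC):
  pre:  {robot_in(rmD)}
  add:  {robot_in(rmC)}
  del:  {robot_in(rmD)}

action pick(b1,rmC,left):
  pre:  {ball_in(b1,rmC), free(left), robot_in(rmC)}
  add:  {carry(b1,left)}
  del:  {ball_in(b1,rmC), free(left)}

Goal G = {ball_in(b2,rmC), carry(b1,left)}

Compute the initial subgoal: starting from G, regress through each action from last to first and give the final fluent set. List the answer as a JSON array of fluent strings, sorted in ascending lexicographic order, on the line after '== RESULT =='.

Work backward from the goal:
  through step 2 (pick(b1,rmC,left)): drop {carry(b1,left)}, keep {ball_in(b2,rmC)}, require {ball_in(b1,rmC), free(left), robot_in(rmC)}
    → {ball_in(b1,rmC), ball_in(b2,rmC), free(left), robot_in(rmC)}
  through step 1 (go(rmD,rmC)): drop {robot_in(rmC)}, keep {ball_in(b1,rmC), ball_in(b2,rmC), free(left)}, require {robot_in(rmD)}
    → {ball_in(b1,rmC), ball_in(b2,rmC), free(left), robot_in(rmD)}

== RESULT ==
["ball_in(b1,rmC)", "ball_in(b2,rmC)", "free(left)", "robot_in(rmD)"]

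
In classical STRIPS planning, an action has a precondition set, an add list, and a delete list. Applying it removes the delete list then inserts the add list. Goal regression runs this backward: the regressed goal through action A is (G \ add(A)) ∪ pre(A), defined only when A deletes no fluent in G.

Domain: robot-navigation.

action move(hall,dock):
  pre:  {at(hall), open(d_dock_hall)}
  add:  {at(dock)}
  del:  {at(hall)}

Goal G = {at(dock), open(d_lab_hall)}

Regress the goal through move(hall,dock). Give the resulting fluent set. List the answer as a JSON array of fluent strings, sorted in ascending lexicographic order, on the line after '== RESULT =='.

Compute (G \ add) ∪ pre:
  G ∩ del = {}  (empty — regression defined)
  G \ add = {at(dock), open(d_lab_hall)} \ {at(dock)} = {open(d_lab_hall)}
  ∪ pre   = {open(d_lab_hall)} ∪ {at(hall), open(d_dock_hall)}
          = {at(hall), open(d_dock_hall), open(d_lab_hall)}

== RESULT ==
["at(hall)", "open(d_dock_hall)", "open(d_lab_hall)"]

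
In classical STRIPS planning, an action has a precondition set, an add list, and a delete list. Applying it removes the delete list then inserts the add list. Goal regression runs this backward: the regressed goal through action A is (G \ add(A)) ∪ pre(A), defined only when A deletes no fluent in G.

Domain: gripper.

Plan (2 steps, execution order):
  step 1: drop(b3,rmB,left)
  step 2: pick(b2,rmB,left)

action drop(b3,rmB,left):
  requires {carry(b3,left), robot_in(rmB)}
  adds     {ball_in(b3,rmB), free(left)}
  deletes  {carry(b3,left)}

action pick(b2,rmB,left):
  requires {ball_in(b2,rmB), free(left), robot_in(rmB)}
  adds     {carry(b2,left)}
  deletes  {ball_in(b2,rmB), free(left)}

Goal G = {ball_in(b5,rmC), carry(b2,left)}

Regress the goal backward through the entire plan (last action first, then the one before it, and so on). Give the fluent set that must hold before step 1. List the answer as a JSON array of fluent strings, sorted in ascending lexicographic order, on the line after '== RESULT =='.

Work backward from the goal:
  through step 2 (pick(b2,rmB,left)): drop {carry(b2,left)}, keep {ball_in(b5,rmC)}, require {ball_in(b2,rmB), free(left), robot_in(rmB)}
    → {ball_in(b2,rmB), ball_in(b5,rmC), free(left), robot_in(rmB)}
  through step 1 (drop(b3,rmB,left)): drop {free(left)}, keep {ball_in(b2,rmB), ball_in(b5,rmC), robot_in(rmB)}, require {carry(b3,left), robot_in(rmB)}
    → {ball_in(b2,rmB), ball_in(b5,rmC), carry(b3,left), robot_in(rmB)}

== RESULT ==
["ball_in(b2,rmB)", "ball_in(b5,rmC)", "carry(b3,left)", "robot_in(rmB)"]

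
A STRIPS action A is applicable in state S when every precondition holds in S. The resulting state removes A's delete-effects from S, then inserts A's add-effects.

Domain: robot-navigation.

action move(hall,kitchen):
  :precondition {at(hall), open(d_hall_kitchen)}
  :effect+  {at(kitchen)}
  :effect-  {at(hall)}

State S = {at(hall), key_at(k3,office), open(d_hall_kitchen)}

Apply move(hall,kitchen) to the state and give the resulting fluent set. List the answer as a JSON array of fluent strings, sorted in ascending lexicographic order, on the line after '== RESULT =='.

Progress:
  pre ⊆ S: {at(hall), open(d_hall_kitchen)} ⊆ S  — applicable
  S \ del = {key_at(k3,office), open(d_hall_kitchen)}
  ∪ add   = {at(kitchen), key_at(k3,office), open(d_hall_kitchen)}

== RESULT ==
["at(kitchen)", "key_at(k3,office)", "open(d_hall_kitchen)"]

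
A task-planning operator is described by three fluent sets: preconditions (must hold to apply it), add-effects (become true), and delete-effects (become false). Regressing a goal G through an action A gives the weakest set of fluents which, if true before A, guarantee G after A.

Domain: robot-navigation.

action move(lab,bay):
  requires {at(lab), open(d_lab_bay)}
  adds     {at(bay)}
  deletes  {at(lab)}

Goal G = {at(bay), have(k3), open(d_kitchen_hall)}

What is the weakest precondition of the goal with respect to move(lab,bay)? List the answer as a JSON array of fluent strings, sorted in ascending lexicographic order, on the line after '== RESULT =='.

Compute (G \ add) ∪ pre:
  G ∩ del = {}  (empty — regression defined)
  G \ add = {at(bay), have(k3), open(d_kitchen_hall)} \ {at(bay)} = {have(k3), open(d_kitchen_hall)}
  ∪ pre   = {have(k3), open(d_kitchen_hall)} ∪ {at(lab), open(d_lab_bay)}
          = {at(lab), have(k3), open(d_kitchen_hall), open(d_lab_bay)}

== RESULT ==
["at(lab)", "have(k3)", "open(d_kitchen_hall)", "open(d_lab_bay)"]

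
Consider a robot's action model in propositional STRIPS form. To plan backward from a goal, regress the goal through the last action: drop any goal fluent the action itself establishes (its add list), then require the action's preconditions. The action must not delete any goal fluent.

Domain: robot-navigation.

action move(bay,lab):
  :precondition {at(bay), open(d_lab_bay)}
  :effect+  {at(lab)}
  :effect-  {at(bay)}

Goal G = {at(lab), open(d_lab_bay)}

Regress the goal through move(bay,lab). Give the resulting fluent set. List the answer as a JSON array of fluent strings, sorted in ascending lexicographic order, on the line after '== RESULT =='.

Regress:
  G ∩ del = {}  (empty — regression defined)
  G \ add = {at(lab), open(d_lab_bay)} \ {at(lab)} = {open(d_lab_bay)}
  ∪ pre   = {open(d_lab_bay)} ∪ {at(bay), open(d_lab_bay)}
          = {at(bay), open(d_lab_bay)}

== RESULT ==
["at(bay)", "open(d_lab_bay)"]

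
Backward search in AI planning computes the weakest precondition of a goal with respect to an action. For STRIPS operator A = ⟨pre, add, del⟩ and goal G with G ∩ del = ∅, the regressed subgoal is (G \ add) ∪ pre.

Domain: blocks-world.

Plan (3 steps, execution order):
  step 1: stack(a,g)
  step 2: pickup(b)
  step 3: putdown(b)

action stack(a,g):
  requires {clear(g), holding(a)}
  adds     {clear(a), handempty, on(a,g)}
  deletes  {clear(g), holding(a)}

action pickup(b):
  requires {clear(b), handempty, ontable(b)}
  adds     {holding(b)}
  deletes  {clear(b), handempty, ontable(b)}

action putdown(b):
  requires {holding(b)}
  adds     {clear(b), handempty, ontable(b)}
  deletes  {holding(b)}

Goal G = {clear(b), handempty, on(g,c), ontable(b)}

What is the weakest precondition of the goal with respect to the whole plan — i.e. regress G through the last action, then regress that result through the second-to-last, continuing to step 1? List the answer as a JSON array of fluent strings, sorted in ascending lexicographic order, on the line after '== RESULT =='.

Work backward from the goal:
  through step 3 (putdown(b)): drop {clear(b), handempty, ontable(b)}, keep {on(g,c)}, require {holding(b)}
    → {holding(b), on(g,c)}
  through step 2 (pickup(b)): drop {holding(b)}, keep {on(g,c)}, require {clear(b), handempty, ontable(b)}
    → {clear(b), handempty, on(g,c), ontable(b)}
  through step 1 (stack(a,g)): drop {handempty}, keep {clear(b), on(g,c), ontable(b)}, require {clear(g), holding(a)}
    → {clear(b), clear(g), holding(a), on(g,c), ontable(b)}

== RESULT ==
["clear(b)", "clear(g)", "holding(a)", "on(g,c)", "ontable(b)"]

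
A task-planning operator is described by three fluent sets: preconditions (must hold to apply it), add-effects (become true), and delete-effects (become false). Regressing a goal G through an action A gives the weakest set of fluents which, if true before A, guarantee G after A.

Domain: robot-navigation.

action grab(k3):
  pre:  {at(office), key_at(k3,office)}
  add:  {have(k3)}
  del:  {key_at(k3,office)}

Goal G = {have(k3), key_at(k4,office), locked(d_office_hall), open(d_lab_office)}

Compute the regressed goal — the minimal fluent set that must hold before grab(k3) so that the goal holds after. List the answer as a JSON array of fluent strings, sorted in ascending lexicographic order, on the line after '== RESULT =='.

Regress:
  G ∩ del = {}  (empty — regression defined)
  G \ add = {have(k3), key_at(k4,office), locked(d_office_hall), open(d_lab_office)} \ {have(k3)} = {key_at(k4,office), locked(d_office_hall), open(d_lab_office)}
  ∪ pre   = {key_at(k4,office), locked(d_office_hall), open(d_lab_office)} ∪ {at(office), key_at(k3,office)}
          = {at(office), key_at(k3,office), key_at(k4,office), locked(d_office_hall), open(d_lab_office)}

== RESULT ==
["at(office)", "key_at(k3,office)", "key_at(k4,office)", "locked(d_office_hall)", "open(d_lab_office)"]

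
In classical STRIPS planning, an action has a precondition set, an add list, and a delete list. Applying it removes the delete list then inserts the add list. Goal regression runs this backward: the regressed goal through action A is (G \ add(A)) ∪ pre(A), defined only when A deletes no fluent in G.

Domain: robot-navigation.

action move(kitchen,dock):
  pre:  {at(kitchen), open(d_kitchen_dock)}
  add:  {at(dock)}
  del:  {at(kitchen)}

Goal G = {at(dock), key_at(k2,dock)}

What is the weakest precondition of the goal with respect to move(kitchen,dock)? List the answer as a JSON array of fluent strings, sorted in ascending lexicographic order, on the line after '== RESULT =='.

Regress:
  G ∩ del = {}  (empty — regression defined)
  G \ add = {at(dock), key_at(k2,dock)} \ {at(dock)} = {key_at(k2,dock)}
  ∪ pre   = {key_at(k2,dock)} ∪ {at(kitchen), open(d_kitchen_dock)}
          = {at(kitchen), key_at(k2,dock), open(d_kitchen_dock)}

== RESULT ==
["at(kitchen)", "key_at(k2,dock)", "open(d_kitchen_dock)"]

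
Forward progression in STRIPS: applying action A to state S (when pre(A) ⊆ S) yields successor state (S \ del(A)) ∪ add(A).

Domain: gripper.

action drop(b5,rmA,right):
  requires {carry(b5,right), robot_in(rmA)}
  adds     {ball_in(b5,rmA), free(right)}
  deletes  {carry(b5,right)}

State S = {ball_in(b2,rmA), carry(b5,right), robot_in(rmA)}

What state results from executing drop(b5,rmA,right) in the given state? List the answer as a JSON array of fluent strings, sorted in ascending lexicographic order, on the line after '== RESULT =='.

Progress:
  pre ⊆ S: {carry(b5,right), robot_in(rmA)} ⊆ S  — applicable
  S \ del = {ball_in(b2,rmA), robot_in(rmA)}
  ∪ add   = {ball_in(b2,rmA), ball_in(b5,rmA), free(right), robot_in(rmA)}

== RESULT ==
["ball_in(b2,rmA)", "ball_in(b5,rmA)", "free(right)", "robot_in(rmA)"]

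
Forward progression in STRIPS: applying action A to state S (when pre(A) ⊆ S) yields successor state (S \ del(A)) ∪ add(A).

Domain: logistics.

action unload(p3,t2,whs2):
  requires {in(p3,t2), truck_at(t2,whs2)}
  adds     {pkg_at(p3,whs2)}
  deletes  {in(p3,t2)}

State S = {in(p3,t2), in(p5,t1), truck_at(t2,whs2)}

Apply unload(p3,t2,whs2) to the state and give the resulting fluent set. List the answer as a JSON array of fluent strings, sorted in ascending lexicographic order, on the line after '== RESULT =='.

Progress:
  pre ⊆ S: {in(p3,t2), truck_at(t2,whs2)} ⊆ S  — applicable
  S \ del = {in(p5,t1), truck_at(t2,whs2)}
  ∪ add   = {in(p5,t1), pkg_at(p3,whs2), truck_at(t2,whs2)}

== RESULT ==
["in(p5,t1)", "pkg_at(p3,whs2)", "truck_at(t2,whs2)"]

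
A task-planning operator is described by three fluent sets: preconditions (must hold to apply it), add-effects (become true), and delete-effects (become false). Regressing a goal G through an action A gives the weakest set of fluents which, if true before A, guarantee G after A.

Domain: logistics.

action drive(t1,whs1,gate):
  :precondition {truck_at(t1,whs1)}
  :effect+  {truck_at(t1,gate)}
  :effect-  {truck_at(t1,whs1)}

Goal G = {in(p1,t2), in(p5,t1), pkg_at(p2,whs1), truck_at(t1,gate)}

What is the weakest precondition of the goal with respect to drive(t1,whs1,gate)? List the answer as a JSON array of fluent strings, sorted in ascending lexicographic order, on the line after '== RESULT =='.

Compute (G \ add) ∪ pre:
  G ∩ del = {}  (empty — regression defined)
  G \ add = {in(p1,t2), in(p5,t1), pkg_at(p2,whs1), truck_at(t1,gate)} \ {truck_at(t1,gate)} = {in(p1,t2), in(p5,t1), pkg_at(p2,whs1)}
  ∪ pre   = {in(p1,t2), in(p5,t1), pkg_at(p2,whs1)} ∪ {truck_at(t1,whs1)}
          = {in(p1,t2), in(p5,t1), pkg_at(p2,whs1), truck_at(t1,whs1)}

== RESULT ==
["in(p1,t2)", "in(p5,t1)", "pkg_at(p2,whs1)", "truck_at(t1,whs1)"]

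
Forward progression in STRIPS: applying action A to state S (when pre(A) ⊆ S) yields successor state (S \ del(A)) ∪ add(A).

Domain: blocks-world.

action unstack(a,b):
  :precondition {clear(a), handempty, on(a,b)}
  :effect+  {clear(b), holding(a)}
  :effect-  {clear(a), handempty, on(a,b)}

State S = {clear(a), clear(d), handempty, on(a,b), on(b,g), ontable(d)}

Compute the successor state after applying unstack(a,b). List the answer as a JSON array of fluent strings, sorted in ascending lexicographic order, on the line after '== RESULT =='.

Compute (S \ del) ∪ add:
  pre ⊆ S: {clear(a), handempty, on(a,b)} ⊆ S  — applicable
  S \ del = {clear(d), on(b,g), ontable(d)}
  ∪ add   = {clear(b), clear(d), holding(a), on(b,g), ontable(d)}

== RESULT ==
["clear(b)", "clear(d)", "holding(a)", "on(b,g)", "ontable(d)"]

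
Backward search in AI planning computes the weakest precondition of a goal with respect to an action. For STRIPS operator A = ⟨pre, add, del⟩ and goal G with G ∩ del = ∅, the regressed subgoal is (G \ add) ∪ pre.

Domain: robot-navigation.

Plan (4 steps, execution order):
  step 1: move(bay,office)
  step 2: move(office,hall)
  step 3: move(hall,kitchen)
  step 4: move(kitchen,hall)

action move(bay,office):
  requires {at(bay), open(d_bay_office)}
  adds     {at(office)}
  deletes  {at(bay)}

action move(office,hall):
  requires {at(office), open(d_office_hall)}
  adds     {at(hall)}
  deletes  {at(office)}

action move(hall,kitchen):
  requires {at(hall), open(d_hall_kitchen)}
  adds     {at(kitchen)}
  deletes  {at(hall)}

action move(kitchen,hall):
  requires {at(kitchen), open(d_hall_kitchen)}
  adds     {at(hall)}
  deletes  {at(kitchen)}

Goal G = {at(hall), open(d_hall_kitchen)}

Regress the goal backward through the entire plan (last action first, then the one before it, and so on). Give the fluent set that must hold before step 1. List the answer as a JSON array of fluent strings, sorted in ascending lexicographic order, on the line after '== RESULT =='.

Work backward from the goal:
  through step 4 (move(kitchen,hall)): drop {at(hall)}, keep {open(d_hall_kitchen)}, require {at(kitchen), open(d_hall_kitchen)}
    → {at(kitchen), open(d_hall_kitchen)}
  through step 3 (move(hall,kitchen)): drop {at(kitchen)}, keep {open(d_hall_kitchen)}, require {at(hall), open(d_hall_kitchen)}
    → {at(hall), open(d_hall_kitchen)}
  through step 2 (move(office,hall)): drop {at(hall)}, keep {open(d_hall_kitchen)}, require {at(office), open(d_office_hall)}
    → {at(office), open(d_hall_kitchen), open(d_office_hall)}
  through step 1 (move(bay,office)): drop {at(office)}, keep {open(d_hall_kitchen), open(d_office_hall)}, require {at(bay), open(d_bay_office)}
    → {at(bay), open(d_bay_office), open(d_hall_kitchen), open(d_office_hall)}

== RESULT ==
["at(bay)", "open(d_bay_office)", "open(d_hall_kitchen)", "open(d_office_hall)"]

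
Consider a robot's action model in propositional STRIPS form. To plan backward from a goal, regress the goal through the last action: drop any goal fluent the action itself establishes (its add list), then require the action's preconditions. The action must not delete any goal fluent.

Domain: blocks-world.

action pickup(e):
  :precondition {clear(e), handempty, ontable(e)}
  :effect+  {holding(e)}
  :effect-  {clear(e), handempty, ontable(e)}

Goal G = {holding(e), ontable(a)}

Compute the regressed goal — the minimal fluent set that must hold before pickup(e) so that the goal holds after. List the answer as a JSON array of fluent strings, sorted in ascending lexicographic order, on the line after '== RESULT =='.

Compute (G \ add) ∪ pre:
  G ∩ del = {}  (empty — regression defined)
  G \ add = {holding(e), ontable(a)} \ {holding(e)} = {ontable(a)}
  ∪ pre   = {ontable(a)} ∪ {clear(e), handempty, ontable(e)}
          = {clear(e), handempty, ontable(a), ontable(e)}

== RESULT ==
["clear(e)", "handempty", "ontable(a)", "ontable(e)"]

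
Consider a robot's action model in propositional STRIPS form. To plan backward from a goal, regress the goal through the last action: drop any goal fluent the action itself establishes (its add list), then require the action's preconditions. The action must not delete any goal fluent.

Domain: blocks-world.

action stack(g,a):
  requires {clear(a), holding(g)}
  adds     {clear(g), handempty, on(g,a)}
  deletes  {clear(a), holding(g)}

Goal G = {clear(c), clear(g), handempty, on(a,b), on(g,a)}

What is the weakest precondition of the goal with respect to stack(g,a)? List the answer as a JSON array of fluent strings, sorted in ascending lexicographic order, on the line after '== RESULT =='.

Regress:
  G ∩ del = {}  (empty — regression defined)
  G \ add = {clear(c), clear(g), handempty, on(a,b), on(g,a)} \ {clear(g), handempty, on(g,a)} = {clear(c), on(a,b)}
  ∪ pre   = {clear(c), on(a,b)} ∪ {clear(a), holding(g)}
          = {clear(a), clear(c), holding(g), on(a,b)}

== RESULT ==
["clear(a)", "clear(c)", "holding(g)", "on(a,b)"]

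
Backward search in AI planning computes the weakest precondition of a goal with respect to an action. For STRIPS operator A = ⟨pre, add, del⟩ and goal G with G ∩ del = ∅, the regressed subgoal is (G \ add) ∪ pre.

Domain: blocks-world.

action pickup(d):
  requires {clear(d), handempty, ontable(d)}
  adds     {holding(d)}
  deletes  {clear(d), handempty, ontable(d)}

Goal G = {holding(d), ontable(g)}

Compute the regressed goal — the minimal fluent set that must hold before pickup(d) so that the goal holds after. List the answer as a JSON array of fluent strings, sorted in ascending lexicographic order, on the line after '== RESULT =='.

Compute (G \ add) ∪ pre:
  G ∩ del = {}  (empty — regression defined)
  G \ add = {holding(d), ontable(g)} \ {holding(d)} = {ontable(g)}
  ∪ pre   = {ontable(g)} ∪ {clear(d), handempty, ontable(d)}
          = {clear(d), handempty, ontable(d), ontable(g)}

== RESULT ==
["clear(d)", "handempty", "ontable(d)", "ontable(g)"]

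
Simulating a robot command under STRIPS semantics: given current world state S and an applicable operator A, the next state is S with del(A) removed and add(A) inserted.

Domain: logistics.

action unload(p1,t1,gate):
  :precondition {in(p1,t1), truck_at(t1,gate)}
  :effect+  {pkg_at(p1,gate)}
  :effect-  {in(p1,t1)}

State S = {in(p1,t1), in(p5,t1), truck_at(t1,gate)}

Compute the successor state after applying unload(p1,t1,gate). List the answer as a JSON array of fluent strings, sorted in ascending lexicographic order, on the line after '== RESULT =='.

Progress:
  pre ⊆ S: {in(p1,t1), truck_at(t1,gate)} ⊆ S  — applicable
  S \ del = {in(p5,t1), truck_at(t1,gate)}
  ∪ add   = {in(p5,t1), pkg_at(p1,gate), truck_at(t1,gate)}

== RESULT ==
["in(p5,t1)", "pkg_at(p1,gate)", "truck_at(t1,gate)"]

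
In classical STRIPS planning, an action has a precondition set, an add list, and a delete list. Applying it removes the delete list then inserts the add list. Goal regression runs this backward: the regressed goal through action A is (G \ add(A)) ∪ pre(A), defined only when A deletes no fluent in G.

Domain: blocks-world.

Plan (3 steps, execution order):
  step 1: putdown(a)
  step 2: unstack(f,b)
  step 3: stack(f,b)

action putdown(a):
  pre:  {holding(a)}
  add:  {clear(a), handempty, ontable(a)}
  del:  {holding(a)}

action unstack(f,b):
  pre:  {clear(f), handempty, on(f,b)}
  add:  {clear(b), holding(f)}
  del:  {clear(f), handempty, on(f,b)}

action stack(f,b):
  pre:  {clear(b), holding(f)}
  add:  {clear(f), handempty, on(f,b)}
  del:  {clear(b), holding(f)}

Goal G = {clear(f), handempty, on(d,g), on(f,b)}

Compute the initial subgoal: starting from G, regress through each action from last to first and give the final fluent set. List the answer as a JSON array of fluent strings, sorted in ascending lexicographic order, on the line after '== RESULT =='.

Work backward from the goal:
  through step 3 (stack(f,b)): drop {clear(f), handempty, on(f,b)}, keep {on(d,g)}, require {clear(b), holding(f)}
    → {clear(b), holding(f), on(d,g)}
  through step 2 (unstack(f,b)): drop {clear(b), holding(f)}, keep {on(d,g)}, require {clear(f), handempty, on(f,b)}
    → {clear(f), handempty, on(d,g), on(f,b)}
  through step 1 (putdown(a)): drop {handempty}, keep {clear(f), on(d,g), on(f,b)}, require {holding(a)}
    → {clear(f), holding(a), on(d,g), on(f,b)}

== RESULT ==
["clear(f)", "holding(a)", "on(d,g)", "on(f,b)"]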